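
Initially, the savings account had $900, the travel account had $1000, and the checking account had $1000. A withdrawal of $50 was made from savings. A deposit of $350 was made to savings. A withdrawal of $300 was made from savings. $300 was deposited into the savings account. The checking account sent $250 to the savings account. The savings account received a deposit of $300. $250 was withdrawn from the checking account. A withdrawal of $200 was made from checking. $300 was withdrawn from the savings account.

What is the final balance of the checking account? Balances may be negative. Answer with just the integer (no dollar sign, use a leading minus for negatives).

Tracking account balances step by step:
Start: savings=900, travel=1000, checking=1000
Event 1 (withdraw 50 from savings): savings: 900 - 50 = 850. Balances: savings=850, travel=1000, checking=1000
Event 2 (deposit 350 to savings): savings: 850 + 350 = 1200. Balances: savings=1200, travel=1000, checking=1000
Event 3 (withdraw 300 from savings): savings: 1200 - 300 = 900. Balances: savings=900, travel=1000, checking=1000
Event 4 (deposit 300 to savings): savings: 900 + 300 = 1200. Balances: savings=1200, travel=1000, checking=1000
Event 5 (transfer 250 checking -> savings): checking: 1000 - 250 = 750, savings: 1200 + 250 = 1450. Balances: savings=1450, travel=1000, checking=750
Event 6 (deposit 300 to savings): savings: 1450 + 300 = 1750. Balances: savings=1750, travel=1000, checking=750
Event 7 (withdraw 250 from checking): checking: 750 - 250 = 500. Balances: savings=1750, travel=1000, checking=500
Event 8 (withdraw 200 from checking): checking: 500 - 200 = 300. Balances: savings=1750, travel=1000, checking=300
Event 9 (withdraw 300 from savings): savings: 1750 - 300 = 1450. Balances: savings=1450, travel=1000, checking=300

Final balance of checking: 300

Answer: 300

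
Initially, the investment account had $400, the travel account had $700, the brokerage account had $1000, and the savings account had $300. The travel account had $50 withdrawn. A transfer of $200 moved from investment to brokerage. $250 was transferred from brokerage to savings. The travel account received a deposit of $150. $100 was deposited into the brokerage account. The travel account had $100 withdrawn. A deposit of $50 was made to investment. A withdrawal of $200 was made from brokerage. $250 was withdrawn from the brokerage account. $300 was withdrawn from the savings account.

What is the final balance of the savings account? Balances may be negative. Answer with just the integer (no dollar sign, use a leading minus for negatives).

Tracking account balances step by step:
Start: investment=400, travel=700, brokerage=1000, savings=300
Event 1 (withdraw 50 from travel): travel: 700 - 50 = 650. Balances: investment=400, travel=650, brokerage=1000, savings=300
Event 2 (transfer 200 investment -> brokerage): investment: 400 - 200 = 200, brokerage: 1000 + 200 = 1200. Balances: investment=200, travel=650, brokerage=1200, savings=300
Event 3 (transfer 250 brokerage -> savings): brokerage: 1200 - 250 = 950, savings: 300 + 250 = 550. Balances: investment=200, travel=650, brokerage=950, savings=550
Event 4 (deposit 150 to travel): travel: 650 + 150 = 800. Balances: investment=200, travel=800, brokerage=950, savings=550
Event 5 (deposit 100 to brokerage): brokerage: 950 + 100 = 1050. Balances: investment=200, travel=800, brokerage=1050, savings=550
Event 6 (withdraw 100 from travel): travel: 800 - 100 = 700. Balances: investment=200, travel=700, brokerage=1050, savings=550
Event 7 (deposit 50 to investment): investment: 200 + 50 = 250. Balances: investment=250, travel=700, brokerage=1050, savings=550
Event 8 (withdraw 200 from brokerage): brokerage: 1050 - 200 = 850. Balances: investment=250, travel=700, brokerage=850, savings=550
Event 9 (withdraw 250 from brokerage): brokerage: 850 - 250 = 600. Balances: investment=250, travel=700, brokerage=600, savings=550
Event 10 (withdraw 300 from savings): savings: 550 - 300 = 250. Balances: investment=250, travel=700, brokerage=600, savings=250

Final balance of savings: 250

Answer: 250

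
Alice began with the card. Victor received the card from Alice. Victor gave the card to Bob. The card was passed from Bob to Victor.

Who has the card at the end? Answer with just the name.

Answer: Victor

Derivation:
Tracking the card through each event:
Start: Alice has the card.
After event 1: Victor has the card.
After event 2: Bob has the card.
After event 3: Victor has the card.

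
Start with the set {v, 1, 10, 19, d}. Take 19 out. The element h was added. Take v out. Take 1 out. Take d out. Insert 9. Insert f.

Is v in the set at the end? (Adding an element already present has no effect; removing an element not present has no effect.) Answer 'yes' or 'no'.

Answer: no

Derivation:
Tracking the set through each operation:
Start: {1, 10, 19, d, v}
Event 1 (remove 19): removed. Set: {1, 10, d, v}
Event 2 (add h): added. Set: {1, 10, d, h, v}
Event 3 (remove v): removed. Set: {1, 10, d, h}
Event 4 (remove 1): removed. Set: {10, d, h}
Event 5 (remove d): removed. Set: {10, h}
Event 6 (add 9): added. Set: {10, 9, h}
Event 7 (add f): added. Set: {10, 9, f, h}

Final set: {10, 9, f, h} (size 4)
v is NOT in the final set.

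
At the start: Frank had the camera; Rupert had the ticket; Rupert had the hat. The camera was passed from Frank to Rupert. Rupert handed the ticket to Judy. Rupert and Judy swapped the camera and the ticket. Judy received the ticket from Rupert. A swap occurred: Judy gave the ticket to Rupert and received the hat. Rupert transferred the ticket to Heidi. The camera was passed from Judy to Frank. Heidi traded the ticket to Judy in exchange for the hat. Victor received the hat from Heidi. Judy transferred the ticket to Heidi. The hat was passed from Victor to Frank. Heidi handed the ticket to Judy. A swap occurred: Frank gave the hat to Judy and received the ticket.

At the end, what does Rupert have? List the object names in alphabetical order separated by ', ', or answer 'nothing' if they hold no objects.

Tracking all object holders:
Start: camera:Frank, ticket:Rupert, hat:Rupert
Event 1 (give camera: Frank -> Rupert). State: camera:Rupert, ticket:Rupert, hat:Rupert
Event 2 (give ticket: Rupert -> Judy). State: camera:Rupert, ticket:Judy, hat:Rupert
Event 3 (swap camera<->ticket: now camera:Judy, ticket:Rupert). State: camera:Judy, ticket:Rupert, hat:Rupert
Event 4 (give ticket: Rupert -> Judy). State: camera:Judy, ticket:Judy, hat:Rupert
Event 5 (swap ticket<->hat: now ticket:Rupert, hat:Judy). State: camera:Judy, ticket:Rupert, hat:Judy
Event 6 (give ticket: Rupert -> Heidi). State: camera:Judy, ticket:Heidi, hat:Judy
Event 7 (give camera: Judy -> Frank). State: camera:Frank, ticket:Heidi, hat:Judy
Event 8 (swap ticket<->hat: now ticket:Judy, hat:Heidi). State: camera:Frank, ticket:Judy, hat:Heidi
Event 9 (give hat: Heidi -> Victor). State: camera:Frank, ticket:Judy, hat:Victor
Event 10 (give ticket: Judy -> Heidi). State: camera:Frank, ticket:Heidi, hat:Victor
Event 11 (give hat: Victor -> Frank). State: camera:Frank, ticket:Heidi, hat:Frank
Event 12 (give ticket: Heidi -> Judy). State: camera:Frank, ticket:Judy, hat:Frank
Event 13 (swap hat<->ticket: now hat:Judy, ticket:Frank). State: camera:Frank, ticket:Frank, hat:Judy

Final state: camera:Frank, ticket:Frank, hat:Judy
Rupert holds: (nothing).

Answer: nothing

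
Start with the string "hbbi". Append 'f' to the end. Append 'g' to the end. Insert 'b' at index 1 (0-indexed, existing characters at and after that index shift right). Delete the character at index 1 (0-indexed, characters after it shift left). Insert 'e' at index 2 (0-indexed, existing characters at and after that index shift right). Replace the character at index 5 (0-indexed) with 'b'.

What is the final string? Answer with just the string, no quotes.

Answer: hbebibg

Derivation:
Applying each edit step by step:
Start: "hbbi"
Op 1 (append 'f'): "hbbi" -> "hbbif"
Op 2 (append 'g'): "hbbif" -> "hbbifg"
Op 3 (insert 'b' at idx 1): "hbbifg" -> "hbbbifg"
Op 4 (delete idx 1 = 'b'): "hbbbifg" -> "hbbifg"
Op 5 (insert 'e' at idx 2): "hbbifg" -> "hbebifg"
Op 6 (replace idx 5: 'f' -> 'b'): "hbebifg" -> "hbebibg"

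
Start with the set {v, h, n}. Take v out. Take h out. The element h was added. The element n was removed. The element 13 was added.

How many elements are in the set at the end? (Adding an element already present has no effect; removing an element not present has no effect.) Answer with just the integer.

Tracking the set through each operation:
Start: {h, n, v}
Event 1 (remove v): removed. Set: {h, n}
Event 2 (remove h): removed. Set: {n}
Event 3 (add h): added. Set: {h, n}
Event 4 (remove n): removed. Set: {h}
Event 5 (add 13): added. Set: {13, h}

Final set: {13, h} (size 2)

Answer: 2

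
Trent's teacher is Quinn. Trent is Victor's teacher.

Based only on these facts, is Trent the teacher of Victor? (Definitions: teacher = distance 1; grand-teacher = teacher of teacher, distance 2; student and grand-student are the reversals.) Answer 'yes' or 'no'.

Reconstructing the teacher chain from the given facts:
  Quinn -> Trent -> Victor
(each arrow means 'teacher of the next')
Positions in the chain (0 = top):
  position of Quinn: 0
  position of Trent: 1
  position of Victor: 2

Trent is at position 1, Victor is at position 2; signed distance (j - i) = 1.
'teacher' requires j - i = 1. Actual distance is 1, so the relation HOLDS.

Answer: yes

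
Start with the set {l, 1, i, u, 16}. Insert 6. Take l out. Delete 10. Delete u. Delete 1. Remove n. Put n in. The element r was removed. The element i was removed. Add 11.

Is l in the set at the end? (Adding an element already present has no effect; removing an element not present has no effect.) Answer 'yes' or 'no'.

Answer: no

Derivation:
Tracking the set through each operation:
Start: {1, 16, i, l, u}
Event 1 (add 6): added. Set: {1, 16, 6, i, l, u}
Event 2 (remove l): removed. Set: {1, 16, 6, i, u}
Event 3 (remove 10): not present, no change. Set: {1, 16, 6, i, u}
Event 4 (remove u): removed. Set: {1, 16, 6, i}
Event 5 (remove 1): removed. Set: {16, 6, i}
Event 6 (remove n): not present, no change. Set: {16, 6, i}
Event 7 (add n): added. Set: {16, 6, i, n}
Event 8 (remove r): not present, no change. Set: {16, 6, i, n}
Event 9 (remove i): removed. Set: {16, 6, n}
Event 10 (add 11): added. Set: {11, 16, 6, n}

Final set: {11, 16, 6, n} (size 4)
l is NOT in the final set.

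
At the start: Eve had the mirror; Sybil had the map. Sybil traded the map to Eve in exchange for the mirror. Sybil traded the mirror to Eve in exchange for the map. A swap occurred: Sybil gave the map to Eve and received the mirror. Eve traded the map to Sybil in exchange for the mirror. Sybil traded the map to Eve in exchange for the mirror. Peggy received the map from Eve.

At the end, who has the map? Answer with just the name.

Tracking all object holders:
Start: mirror:Eve, map:Sybil
Event 1 (swap map<->mirror: now map:Eve, mirror:Sybil). State: mirror:Sybil, map:Eve
Event 2 (swap mirror<->map: now mirror:Eve, map:Sybil). State: mirror:Eve, map:Sybil
Event 3 (swap map<->mirror: now map:Eve, mirror:Sybil). State: mirror:Sybil, map:Eve
Event 4 (swap map<->mirror: now map:Sybil, mirror:Eve). State: mirror:Eve, map:Sybil
Event 5 (swap map<->mirror: now map:Eve, mirror:Sybil). State: mirror:Sybil, map:Eve
Event 6 (give map: Eve -> Peggy). State: mirror:Sybil, map:Peggy

Final state: mirror:Sybil, map:Peggy
The map is held by Peggy.

Answer: Peggy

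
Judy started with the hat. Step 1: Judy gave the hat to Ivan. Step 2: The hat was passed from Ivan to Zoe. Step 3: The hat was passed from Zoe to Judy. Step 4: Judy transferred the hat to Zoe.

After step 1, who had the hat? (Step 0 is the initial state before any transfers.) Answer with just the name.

Tracking the hat holder through step 1:
After step 0 (start): Judy
After step 1: Ivan

At step 1, the holder is Ivan.

Answer: Ivan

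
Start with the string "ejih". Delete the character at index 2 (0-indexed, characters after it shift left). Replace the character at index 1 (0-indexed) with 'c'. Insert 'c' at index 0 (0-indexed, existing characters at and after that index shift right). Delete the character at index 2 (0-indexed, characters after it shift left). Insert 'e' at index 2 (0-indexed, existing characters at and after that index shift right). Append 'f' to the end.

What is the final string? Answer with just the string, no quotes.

Answer: ceehf

Derivation:
Applying each edit step by step:
Start: "ejih"
Op 1 (delete idx 2 = 'i'): "ejih" -> "ejh"
Op 2 (replace idx 1: 'j' -> 'c'): "ejh" -> "ech"
Op 3 (insert 'c' at idx 0): "ech" -> "cech"
Op 4 (delete idx 2 = 'c'): "cech" -> "ceh"
Op 5 (insert 'e' at idx 2): "ceh" -> "ceeh"
Op 6 (append 'f'): "ceeh" -> "ceehf"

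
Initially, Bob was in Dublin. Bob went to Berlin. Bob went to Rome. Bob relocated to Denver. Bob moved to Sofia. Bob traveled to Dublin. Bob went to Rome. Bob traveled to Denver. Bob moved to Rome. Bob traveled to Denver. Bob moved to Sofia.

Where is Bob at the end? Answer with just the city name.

Answer: Sofia

Derivation:
Tracking Bob's location:
Start: Bob is in Dublin.
After move 1: Dublin -> Berlin. Bob is in Berlin.
After move 2: Berlin -> Rome. Bob is in Rome.
After move 3: Rome -> Denver. Bob is in Denver.
After move 4: Denver -> Sofia. Bob is in Sofia.
After move 5: Sofia -> Dublin. Bob is in Dublin.
After move 6: Dublin -> Rome. Bob is in Rome.
After move 7: Rome -> Denver. Bob is in Denver.
After move 8: Denver -> Rome. Bob is in Rome.
After move 9: Rome -> Denver. Bob is in Denver.
After move 10: Denver -> Sofia. Bob is in Sofia.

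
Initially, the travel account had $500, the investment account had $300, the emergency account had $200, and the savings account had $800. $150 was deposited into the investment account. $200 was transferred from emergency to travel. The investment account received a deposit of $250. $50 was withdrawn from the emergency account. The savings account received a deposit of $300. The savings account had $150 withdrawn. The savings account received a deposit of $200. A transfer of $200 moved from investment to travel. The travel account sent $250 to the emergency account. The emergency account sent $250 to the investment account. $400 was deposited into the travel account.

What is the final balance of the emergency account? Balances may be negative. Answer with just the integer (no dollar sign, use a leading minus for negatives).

Answer: -50

Derivation:
Tracking account balances step by step:
Start: travel=500, investment=300, emergency=200, savings=800
Event 1 (deposit 150 to investment): investment: 300 + 150 = 450. Balances: travel=500, investment=450, emergency=200, savings=800
Event 2 (transfer 200 emergency -> travel): emergency: 200 - 200 = 0, travel: 500 + 200 = 700. Balances: travel=700, investment=450, emergency=0, savings=800
Event 3 (deposit 250 to investment): investment: 450 + 250 = 700. Balances: travel=700, investment=700, emergency=0, savings=800
Event 4 (withdraw 50 from emergency): emergency: 0 - 50 = -50. Balances: travel=700, investment=700, emergency=-50, savings=800
Event 5 (deposit 300 to savings): savings: 800 + 300 = 1100. Balances: travel=700, investment=700, emergency=-50, savings=1100
Event 6 (withdraw 150 from savings): savings: 1100 - 150 = 950. Balances: travel=700, investment=700, emergency=-50, savings=950
Event 7 (deposit 200 to savings): savings: 950 + 200 = 1150. Balances: travel=700, investment=700, emergency=-50, savings=1150
Event 8 (transfer 200 investment -> travel): investment: 700 - 200 = 500, travel: 700 + 200 = 900. Balances: travel=900, investment=500, emergency=-50, savings=1150
Event 9 (transfer 250 travel -> emergency): travel: 900 - 250 = 650, emergency: -50 + 250 = 200. Balances: travel=650, investment=500, emergency=200, savings=1150
Event 10 (transfer 250 emergency -> investment): emergency: 200 - 250 = -50, investment: 500 + 250 = 750. Balances: travel=650, investment=750, emergency=-50, savings=1150
Event 11 (deposit 400 to travel): travel: 650 + 400 = 1050. Balances: travel=1050, investment=750, emergency=-50, savings=1150

Final balance of emergency: -50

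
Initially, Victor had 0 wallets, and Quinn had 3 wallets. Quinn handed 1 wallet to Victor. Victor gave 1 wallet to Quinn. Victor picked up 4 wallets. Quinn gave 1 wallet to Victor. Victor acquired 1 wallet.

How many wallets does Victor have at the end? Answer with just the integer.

Tracking counts step by step:
Start: Victor=0, Quinn=3
Event 1 (Quinn -> Victor, 1): Quinn: 3 -> 2, Victor: 0 -> 1. State: Victor=1, Quinn=2
Event 2 (Victor -> Quinn, 1): Victor: 1 -> 0, Quinn: 2 -> 3. State: Victor=0, Quinn=3
Event 3 (Victor +4): Victor: 0 -> 4. State: Victor=4, Quinn=3
Event 4 (Quinn -> Victor, 1): Quinn: 3 -> 2, Victor: 4 -> 5. State: Victor=5, Quinn=2
Event 5 (Victor +1): Victor: 5 -> 6. State: Victor=6, Quinn=2

Victor's final count: 6

Answer: 6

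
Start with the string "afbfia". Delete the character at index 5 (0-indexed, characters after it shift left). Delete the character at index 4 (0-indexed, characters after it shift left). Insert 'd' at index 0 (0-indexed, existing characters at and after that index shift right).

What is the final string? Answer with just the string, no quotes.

Applying each edit step by step:
Start: "afbfia"
Op 1 (delete idx 5 = 'a'): "afbfia" -> "afbfi"
Op 2 (delete idx 4 = 'i'): "afbfi" -> "afbf"
Op 3 (insert 'd' at idx 0): "afbf" -> "dafbf"

Answer: dafbf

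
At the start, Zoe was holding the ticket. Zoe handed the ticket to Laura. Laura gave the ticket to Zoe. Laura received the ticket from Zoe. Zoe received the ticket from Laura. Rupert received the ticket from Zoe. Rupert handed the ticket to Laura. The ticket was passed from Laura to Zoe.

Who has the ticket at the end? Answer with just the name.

Tracking the ticket through each event:
Start: Zoe has the ticket.
After event 1: Laura has the ticket.
After event 2: Zoe has the ticket.
After event 3: Laura has the ticket.
After event 4: Zoe has the ticket.
After event 5: Rupert has the ticket.
After event 6: Laura has the ticket.
After event 7: Zoe has the ticket.

Answer: Zoe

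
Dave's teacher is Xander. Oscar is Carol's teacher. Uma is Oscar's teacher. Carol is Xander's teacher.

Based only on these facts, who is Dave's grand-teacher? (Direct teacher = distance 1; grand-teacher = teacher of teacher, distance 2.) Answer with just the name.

Answer: Carol

Derivation:
Reconstructing the teacher chain from the given facts:
  Uma -> Oscar -> Carol -> Xander -> Dave
(each arrow means 'teacher of the next')
Positions in the chain (0 = top):
  position of Uma: 0
  position of Oscar: 1
  position of Carol: 2
  position of Xander: 3
  position of Dave: 4

Dave is at position 4; the grand-teacher is 2 steps up the chain, i.e. position 2: Carol.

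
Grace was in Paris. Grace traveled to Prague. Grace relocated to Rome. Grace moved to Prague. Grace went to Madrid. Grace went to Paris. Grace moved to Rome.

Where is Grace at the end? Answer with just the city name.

Answer: Rome

Derivation:
Tracking Grace's location:
Start: Grace is in Paris.
After move 1: Paris -> Prague. Grace is in Prague.
After move 2: Prague -> Rome. Grace is in Rome.
After move 3: Rome -> Prague. Grace is in Prague.
After move 4: Prague -> Madrid. Grace is in Madrid.
After move 5: Madrid -> Paris. Grace is in Paris.
After move 6: Paris -> Rome. Grace is in Rome.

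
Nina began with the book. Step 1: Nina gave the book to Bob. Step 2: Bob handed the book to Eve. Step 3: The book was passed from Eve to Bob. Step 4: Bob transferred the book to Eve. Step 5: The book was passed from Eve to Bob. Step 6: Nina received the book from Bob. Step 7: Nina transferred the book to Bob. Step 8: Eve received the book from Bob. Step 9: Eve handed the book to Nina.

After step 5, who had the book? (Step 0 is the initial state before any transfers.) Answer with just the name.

Tracking the book holder through step 5:
After step 0 (start): Nina
After step 1: Bob
After step 2: Eve
After step 3: Bob
After step 4: Eve
After step 5: Bob

At step 5, the holder is Bob.

Answer: Bob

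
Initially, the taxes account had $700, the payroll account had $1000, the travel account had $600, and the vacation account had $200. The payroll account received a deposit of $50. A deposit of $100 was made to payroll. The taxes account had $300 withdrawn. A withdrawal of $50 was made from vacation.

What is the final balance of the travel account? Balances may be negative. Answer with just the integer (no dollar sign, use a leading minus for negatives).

Answer: 600

Derivation:
Tracking account balances step by step:
Start: taxes=700, payroll=1000, travel=600, vacation=200
Event 1 (deposit 50 to payroll): payroll: 1000 + 50 = 1050. Balances: taxes=700, payroll=1050, travel=600, vacation=200
Event 2 (deposit 100 to payroll): payroll: 1050 + 100 = 1150. Balances: taxes=700, payroll=1150, travel=600, vacation=200
Event 3 (withdraw 300 from taxes): taxes: 700 - 300 = 400. Balances: taxes=400, payroll=1150, travel=600, vacation=200
Event 4 (withdraw 50 from vacation): vacation: 200 - 50 = 150. Balances: taxes=400, payroll=1150, travel=600, vacation=150

Final balance of travel: 600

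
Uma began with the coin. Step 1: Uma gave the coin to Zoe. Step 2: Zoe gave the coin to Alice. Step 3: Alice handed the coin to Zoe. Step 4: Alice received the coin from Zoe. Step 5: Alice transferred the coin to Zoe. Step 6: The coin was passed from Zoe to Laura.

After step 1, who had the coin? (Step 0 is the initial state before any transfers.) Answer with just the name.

Tracking the coin holder through step 1:
After step 0 (start): Uma
After step 1: Zoe

At step 1, the holder is Zoe.

Answer: Zoe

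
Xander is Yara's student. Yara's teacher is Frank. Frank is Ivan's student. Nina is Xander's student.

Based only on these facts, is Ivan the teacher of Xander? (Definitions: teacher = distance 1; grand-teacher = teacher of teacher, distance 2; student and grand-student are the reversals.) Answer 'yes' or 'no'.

Answer: no

Derivation:
Reconstructing the teacher chain from the given facts:
  Ivan -> Frank -> Yara -> Xander -> Nina
(each arrow means 'teacher of the next')
Positions in the chain (0 = top):
  position of Ivan: 0
  position of Frank: 1
  position of Yara: 2
  position of Xander: 3
  position of Nina: 4

Ivan is at position 0, Xander is at position 3; signed distance (j - i) = 3.
'teacher' requires j - i = 1. Actual distance is 3, so the relation does NOT hold.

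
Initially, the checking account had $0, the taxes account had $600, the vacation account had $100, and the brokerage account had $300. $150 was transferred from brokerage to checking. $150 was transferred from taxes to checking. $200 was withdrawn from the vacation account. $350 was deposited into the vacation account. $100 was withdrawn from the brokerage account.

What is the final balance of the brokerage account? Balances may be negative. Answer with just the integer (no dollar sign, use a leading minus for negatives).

Tracking account balances step by step:
Start: checking=0, taxes=600, vacation=100, brokerage=300
Event 1 (transfer 150 brokerage -> checking): brokerage: 300 - 150 = 150, checking: 0 + 150 = 150. Balances: checking=150, taxes=600, vacation=100, brokerage=150
Event 2 (transfer 150 taxes -> checking): taxes: 600 - 150 = 450, checking: 150 + 150 = 300. Balances: checking=300, taxes=450, vacation=100, brokerage=150
Event 3 (withdraw 200 from vacation): vacation: 100 - 200 = -100. Balances: checking=300, taxes=450, vacation=-100, brokerage=150
Event 4 (deposit 350 to vacation): vacation: -100 + 350 = 250. Balances: checking=300, taxes=450, vacation=250, brokerage=150
Event 5 (withdraw 100 from brokerage): brokerage: 150 - 100 = 50. Balances: checking=300, taxes=450, vacation=250, brokerage=50

Final balance of brokerage: 50

Answer: 50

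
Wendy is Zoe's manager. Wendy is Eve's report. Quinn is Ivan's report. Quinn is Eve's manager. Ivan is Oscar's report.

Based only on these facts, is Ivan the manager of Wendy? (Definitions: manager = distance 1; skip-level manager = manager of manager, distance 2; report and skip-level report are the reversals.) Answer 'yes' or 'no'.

Answer: no

Derivation:
Reconstructing the manager chain from the given facts:
  Oscar -> Ivan -> Quinn -> Eve -> Wendy -> Zoe
(each arrow means 'manager of the next')
Positions in the chain (0 = top):
  position of Oscar: 0
  position of Ivan: 1
  position of Quinn: 2
  position of Eve: 3
  position of Wendy: 4
  position of Zoe: 5

Ivan is at position 1, Wendy is at position 4; signed distance (j - i) = 3.
'manager' requires j - i = 1. Actual distance is 3, so the relation does NOT hold.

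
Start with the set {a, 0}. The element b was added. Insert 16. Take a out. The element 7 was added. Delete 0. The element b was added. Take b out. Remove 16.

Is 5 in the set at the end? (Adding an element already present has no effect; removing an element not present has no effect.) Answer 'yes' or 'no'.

Answer: no

Derivation:
Tracking the set through each operation:
Start: {0, a}
Event 1 (add b): added. Set: {0, a, b}
Event 2 (add 16): added. Set: {0, 16, a, b}
Event 3 (remove a): removed. Set: {0, 16, b}
Event 4 (add 7): added. Set: {0, 16, 7, b}
Event 5 (remove 0): removed. Set: {16, 7, b}
Event 6 (add b): already present, no change. Set: {16, 7, b}
Event 7 (remove b): removed. Set: {16, 7}
Event 8 (remove 16): removed. Set: {7}

Final set: {7} (size 1)
5 is NOT in the final set.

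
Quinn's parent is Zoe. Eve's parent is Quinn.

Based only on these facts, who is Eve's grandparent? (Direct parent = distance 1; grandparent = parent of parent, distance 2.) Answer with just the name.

Reconstructing the parent chain from the given facts:
  Zoe -> Quinn -> Eve
(each arrow means 'parent of the next')
Positions in the chain (0 = top):
  position of Zoe: 0
  position of Quinn: 1
  position of Eve: 2

Eve is at position 2; the grandparent is 2 steps up the chain, i.e. position 0: Zoe.

Answer: Zoe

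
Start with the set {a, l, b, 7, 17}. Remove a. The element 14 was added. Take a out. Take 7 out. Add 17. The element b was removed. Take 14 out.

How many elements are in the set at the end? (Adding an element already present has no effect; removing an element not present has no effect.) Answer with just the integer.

Answer: 2

Derivation:
Tracking the set through each operation:
Start: {17, 7, a, b, l}
Event 1 (remove a): removed. Set: {17, 7, b, l}
Event 2 (add 14): added. Set: {14, 17, 7, b, l}
Event 3 (remove a): not present, no change. Set: {14, 17, 7, b, l}
Event 4 (remove 7): removed. Set: {14, 17, b, l}
Event 5 (add 17): already present, no change. Set: {14, 17, b, l}
Event 6 (remove b): removed. Set: {14, 17, l}
Event 7 (remove 14): removed. Set: {17, l}

Final set: {17, l} (size 2)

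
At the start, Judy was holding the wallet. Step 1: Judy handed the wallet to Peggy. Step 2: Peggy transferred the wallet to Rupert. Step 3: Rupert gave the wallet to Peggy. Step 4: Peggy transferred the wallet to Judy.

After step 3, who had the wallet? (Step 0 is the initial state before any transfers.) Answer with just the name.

Answer: Peggy

Derivation:
Tracking the wallet holder through step 3:
After step 0 (start): Judy
After step 1: Peggy
After step 2: Rupert
After step 3: Peggy

At step 3, the holder is Peggy.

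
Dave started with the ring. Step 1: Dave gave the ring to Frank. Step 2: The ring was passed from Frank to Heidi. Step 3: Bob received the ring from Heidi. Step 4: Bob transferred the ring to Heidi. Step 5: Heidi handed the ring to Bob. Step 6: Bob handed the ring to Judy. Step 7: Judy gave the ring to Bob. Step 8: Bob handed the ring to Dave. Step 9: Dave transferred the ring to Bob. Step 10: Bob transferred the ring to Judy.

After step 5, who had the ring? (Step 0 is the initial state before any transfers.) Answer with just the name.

Answer: Bob

Derivation:
Tracking the ring holder through step 5:
After step 0 (start): Dave
After step 1: Frank
After step 2: Heidi
After step 3: Bob
After step 4: Heidi
After step 5: Bob

At step 5, the holder is Bob.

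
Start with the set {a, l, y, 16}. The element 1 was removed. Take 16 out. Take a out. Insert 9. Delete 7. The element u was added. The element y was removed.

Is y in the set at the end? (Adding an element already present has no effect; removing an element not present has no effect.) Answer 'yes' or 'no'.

Answer: no

Derivation:
Tracking the set through each operation:
Start: {16, a, l, y}
Event 1 (remove 1): not present, no change. Set: {16, a, l, y}
Event 2 (remove 16): removed. Set: {a, l, y}
Event 3 (remove a): removed. Set: {l, y}
Event 4 (add 9): added. Set: {9, l, y}
Event 5 (remove 7): not present, no change. Set: {9, l, y}
Event 6 (add u): added. Set: {9, l, u, y}
Event 7 (remove y): removed. Set: {9, l, u}

Final set: {9, l, u} (size 3)
y is NOT in the final set.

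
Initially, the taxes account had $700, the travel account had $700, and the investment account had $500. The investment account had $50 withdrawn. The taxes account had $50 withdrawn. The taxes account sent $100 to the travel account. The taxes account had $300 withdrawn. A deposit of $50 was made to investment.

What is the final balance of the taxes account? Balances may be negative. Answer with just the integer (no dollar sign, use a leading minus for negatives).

Tracking account balances step by step:
Start: taxes=700, travel=700, investment=500
Event 1 (withdraw 50 from investment): investment: 500 - 50 = 450. Balances: taxes=700, travel=700, investment=450
Event 2 (withdraw 50 from taxes): taxes: 700 - 50 = 650. Balances: taxes=650, travel=700, investment=450
Event 3 (transfer 100 taxes -> travel): taxes: 650 - 100 = 550, travel: 700 + 100 = 800. Balances: taxes=550, travel=800, investment=450
Event 4 (withdraw 300 from taxes): taxes: 550 - 300 = 250. Balances: taxes=250, travel=800, investment=450
Event 5 (deposit 50 to investment): investment: 450 + 50 = 500. Balances: taxes=250, travel=800, investment=500

Final balance of taxes: 250

Answer: 250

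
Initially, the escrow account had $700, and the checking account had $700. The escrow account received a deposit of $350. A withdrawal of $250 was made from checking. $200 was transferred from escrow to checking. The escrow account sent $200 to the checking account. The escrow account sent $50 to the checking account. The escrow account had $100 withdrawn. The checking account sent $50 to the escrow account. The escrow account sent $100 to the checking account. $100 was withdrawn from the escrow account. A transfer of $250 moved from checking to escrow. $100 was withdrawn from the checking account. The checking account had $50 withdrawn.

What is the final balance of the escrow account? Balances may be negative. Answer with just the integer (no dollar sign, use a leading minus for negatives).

Answer: 600

Derivation:
Tracking account balances step by step:
Start: escrow=700, checking=700
Event 1 (deposit 350 to escrow): escrow: 700 + 350 = 1050. Balances: escrow=1050, checking=700
Event 2 (withdraw 250 from checking): checking: 700 - 250 = 450. Balances: escrow=1050, checking=450
Event 3 (transfer 200 escrow -> checking): escrow: 1050 - 200 = 850, checking: 450 + 200 = 650. Balances: escrow=850, checking=650
Event 4 (transfer 200 escrow -> checking): escrow: 850 - 200 = 650, checking: 650 + 200 = 850. Balances: escrow=650, checking=850
Event 5 (transfer 50 escrow -> checking): escrow: 650 - 50 = 600, checking: 850 + 50 = 900. Balances: escrow=600, checking=900
Event 6 (withdraw 100 from escrow): escrow: 600 - 100 = 500. Balances: escrow=500, checking=900
Event 7 (transfer 50 checking -> escrow): checking: 900 - 50 = 850, escrow: 500 + 50 = 550. Balances: escrow=550, checking=850
Event 8 (transfer 100 escrow -> checking): escrow: 550 - 100 = 450, checking: 850 + 100 = 950. Balances: escrow=450, checking=950
Event 9 (withdraw 100 from escrow): escrow: 450 - 100 = 350. Balances: escrow=350, checking=950
Event 10 (transfer 250 checking -> escrow): checking: 950 - 250 = 700, escrow: 350 + 250 = 600. Balances: escrow=600, checking=700
Event 11 (withdraw 100 from checking): checking: 700 - 100 = 600. Balances: escrow=600, checking=600
Event 12 (withdraw 50 from checking): checking: 600 - 50 = 550. Balances: escrow=600, checking=550

Final balance of escrow: 600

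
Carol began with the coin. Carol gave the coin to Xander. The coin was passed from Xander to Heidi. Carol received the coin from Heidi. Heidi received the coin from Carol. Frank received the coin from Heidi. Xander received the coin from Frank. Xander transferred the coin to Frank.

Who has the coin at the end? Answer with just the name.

Answer: Frank

Derivation:
Tracking the coin through each event:
Start: Carol has the coin.
After event 1: Xander has the coin.
After event 2: Heidi has the coin.
After event 3: Carol has the coin.
After event 4: Heidi has the coin.
After event 5: Frank has the coin.
After event 6: Xander has the coin.
After event 7: Frank has the coin.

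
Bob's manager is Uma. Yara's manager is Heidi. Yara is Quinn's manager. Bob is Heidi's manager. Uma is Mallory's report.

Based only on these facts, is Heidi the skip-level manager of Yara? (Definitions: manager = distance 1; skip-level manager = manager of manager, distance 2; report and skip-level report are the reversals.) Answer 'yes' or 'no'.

Reconstructing the manager chain from the given facts:
  Mallory -> Uma -> Bob -> Heidi -> Yara -> Quinn
(each arrow means 'manager of the next')
Positions in the chain (0 = top):
  position of Mallory: 0
  position of Uma: 1
  position of Bob: 2
  position of Heidi: 3
  position of Yara: 4
  position of Quinn: 5

Heidi is at position 3, Yara is at position 4; signed distance (j - i) = 1.
'skip-level manager' requires j - i = 2. Actual distance is 1, so the relation does NOT hold.

Answer: no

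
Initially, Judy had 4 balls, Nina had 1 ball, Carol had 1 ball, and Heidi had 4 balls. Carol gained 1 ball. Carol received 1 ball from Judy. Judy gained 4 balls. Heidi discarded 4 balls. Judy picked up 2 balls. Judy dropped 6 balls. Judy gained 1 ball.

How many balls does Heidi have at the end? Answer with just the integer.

Tracking counts step by step:
Start: Judy=4, Nina=1, Carol=1, Heidi=4
Event 1 (Carol +1): Carol: 1 -> 2. State: Judy=4, Nina=1, Carol=2, Heidi=4
Event 2 (Judy -> Carol, 1): Judy: 4 -> 3, Carol: 2 -> 3. State: Judy=3, Nina=1, Carol=3, Heidi=4
Event 3 (Judy +4): Judy: 3 -> 7. State: Judy=7, Nina=1, Carol=3, Heidi=4
Event 4 (Heidi -4): Heidi: 4 -> 0. State: Judy=7, Nina=1, Carol=3, Heidi=0
Event 5 (Judy +2): Judy: 7 -> 9. State: Judy=9, Nina=1, Carol=3, Heidi=0
Event 6 (Judy -6): Judy: 9 -> 3. State: Judy=3, Nina=1, Carol=3, Heidi=0
Event 7 (Judy +1): Judy: 3 -> 4. State: Judy=4, Nina=1, Carol=3, Heidi=0

Heidi's final count: 0

Answer: 0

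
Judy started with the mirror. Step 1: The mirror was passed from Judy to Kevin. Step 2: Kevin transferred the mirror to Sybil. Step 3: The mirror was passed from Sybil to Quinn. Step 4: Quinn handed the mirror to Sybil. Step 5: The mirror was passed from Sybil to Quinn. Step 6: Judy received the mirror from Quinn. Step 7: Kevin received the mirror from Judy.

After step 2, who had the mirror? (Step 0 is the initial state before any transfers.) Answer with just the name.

Tracking the mirror holder through step 2:
After step 0 (start): Judy
After step 1: Kevin
After step 2: Sybil

At step 2, the holder is Sybil.

Answer: Sybil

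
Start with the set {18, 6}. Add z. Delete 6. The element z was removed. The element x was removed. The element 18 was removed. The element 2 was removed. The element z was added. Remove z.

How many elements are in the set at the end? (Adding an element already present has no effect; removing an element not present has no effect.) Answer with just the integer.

Answer: 0

Derivation:
Tracking the set through each operation:
Start: {18, 6}
Event 1 (add z): added. Set: {18, 6, z}
Event 2 (remove 6): removed. Set: {18, z}
Event 3 (remove z): removed. Set: {18}
Event 4 (remove x): not present, no change. Set: {18}
Event 5 (remove 18): removed. Set: {}
Event 6 (remove 2): not present, no change. Set: {}
Event 7 (add z): added. Set: {z}
Event 8 (remove z): removed. Set: {}

Final set: {} (size 0)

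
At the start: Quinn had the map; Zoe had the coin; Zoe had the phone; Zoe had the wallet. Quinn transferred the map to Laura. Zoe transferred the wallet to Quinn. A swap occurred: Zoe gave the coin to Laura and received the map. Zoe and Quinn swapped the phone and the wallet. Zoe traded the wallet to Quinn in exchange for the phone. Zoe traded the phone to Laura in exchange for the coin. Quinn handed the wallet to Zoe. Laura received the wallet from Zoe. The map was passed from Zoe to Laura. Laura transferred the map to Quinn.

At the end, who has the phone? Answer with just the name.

Tracking all object holders:
Start: map:Quinn, coin:Zoe, phone:Zoe, wallet:Zoe
Event 1 (give map: Quinn -> Laura). State: map:Laura, coin:Zoe, phone:Zoe, wallet:Zoe
Event 2 (give wallet: Zoe -> Quinn). State: map:Laura, coin:Zoe, phone:Zoe, wallet:Quinn
Event 3 (swap coin<->map: now coin:Laura, map:Zoe). State: map:Zoe, coin:Laura, phone:Zoe, wallet:Quinn
Event 4 (swap phone<->wallet: now phone:Quinn, wallet:Zoe). State: map:Zoe, coin:Laura, phone:Quinn, wallet:Zoe
Event 5 (swap wallet<->phone: now wallet:Quinn, phone:Zoe). State: map:Zoe, coin:Laura, phone:Zoe, wallet:Quinn
Event 6 (swap phone<->coin: now phone:Laura, coin:Zoe). State: map:Zoe, coin:Zoe, phone:Laura, wallet:Quinn
Event 7 (give wallet: Quinn -> Zoe). State: map:Zoe, coin:Zoe, phone:Laura, wallet:Zoe
Event 8 (give wallet: Zoe -> Laura). State: map:Zoe, coin:Zoe, phone:Laura, wallet:Laura
Event 9 (give map: Zoe -> Laura). State: map:Laura, coin:Zoe, phone:Laura, wallet:Laura
Event 10 (give map: Laura -> Quinn). State: map:Quinn, coin:Zoe, phone:Laura, wallet:Laura

Final state: map:Quinn, coin:Zoe, phone:Laura, wallet:Laura
The phone is held by Laura.

Answer: Laura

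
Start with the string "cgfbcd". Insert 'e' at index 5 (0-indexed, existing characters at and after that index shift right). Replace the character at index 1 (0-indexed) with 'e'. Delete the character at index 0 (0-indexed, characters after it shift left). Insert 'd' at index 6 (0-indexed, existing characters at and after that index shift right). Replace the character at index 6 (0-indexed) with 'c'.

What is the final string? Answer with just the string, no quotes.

Answer: efbcedc

Derivation:
Applying each edit step by step:
Start: "cgfbcd"
Op 1 (insert 'e' at idx 5): "cgfbcd" -> "cgfbced"
Op 2 (replace idx 1: 'g' -> 'e'): "cgfbced" -> "cefbced"
Op 3 (delete idx 0 = 'c'): "cefbced" -> "efbced"
Op 4 (insert 'd' at idx 6): "efbced" -> "efbcedd"
Op 5 (replace idx 6: 'd' -> 'c'): "efbcedd" -> "efbcedc"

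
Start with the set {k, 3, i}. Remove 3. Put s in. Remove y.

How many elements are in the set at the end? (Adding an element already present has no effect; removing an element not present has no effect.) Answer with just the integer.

Tracking the set through each operation:
Start: {3, i, k}
Event 1 (remove 3): removed. Set: {i, k}
Event 2 (add s): added. Set: {i, k, s}
Event 3 (remove y): not present, no change. Set: {i, k, s}

Final set: {i, k, s} (size 3)

Answer: 3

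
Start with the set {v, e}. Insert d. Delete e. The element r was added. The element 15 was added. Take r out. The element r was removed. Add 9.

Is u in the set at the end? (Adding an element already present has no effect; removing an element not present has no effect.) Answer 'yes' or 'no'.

Answer: no

Derivation:
Tracking the set through each operation:
Start: {e, v}
Event 1 (add d): added. Set: {d, e, v}
Event 2 (remove e): removed. Set: {d, v}
Event 3 (add r): added. Set: {d, r, v}
Event 4 (add 15): added. Set: {15, d, r, v}
Event 5 (remove r): removed. Set: {15, d, v}
Event 6 (remove r): not present, no change. Set: {15, d, v}
Event 7 (add 9): added. Set: {15, 9, d, v}

Final set: {15, 9, d, v} (size 4)
u is NOT in the final set.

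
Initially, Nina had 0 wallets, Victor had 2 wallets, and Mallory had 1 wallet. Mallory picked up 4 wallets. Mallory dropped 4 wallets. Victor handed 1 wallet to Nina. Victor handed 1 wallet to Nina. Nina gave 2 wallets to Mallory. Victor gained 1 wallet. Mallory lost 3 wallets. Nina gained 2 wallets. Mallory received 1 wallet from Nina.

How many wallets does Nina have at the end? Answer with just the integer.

Tracking counts step by step:
Start: Nina=0, Victor=2, Mallory=1
Event 1 (Mallory +4): Mallory: 1 -> 5. State: Nina=0, Victor=2, Mallory=5
Event 2 (Mallory -4): Mallory: 5 -> 1. State: Nina=0, Victor=2, Mallory=1
Event 3 (Victor -> Nina, 1): Victor: 2 -> 1, Nina: 0 -> 1. State: Nina=1, Victor=1, Mallory=1
Event 4 (Victor -> Nina, 1): Victor: 1 -> 0, Nina: 1 -> 2. State: Nina=2, Victor=0, Mallory=1
Event 5 (Nina -> Mallory, 2): Nina: 2 -> 0, Mallory: 1 -> 3. State: Nina=0, Victor=0, Mallory=3
Event 6 (Victor +1): Victor: 0 -> 1. State: Nina=0, Victor=1, Mallory=3
Event 7 (Mallory -3): Mallory: 3 -> 0. State: Nina=0, Victor=1, Mallory=0
Event 8 (Nina +2): Nina: 0 -> 2. State: Nina=2, Victor=1, Mallory=0
Event 9 (Nina -> Mallory, 1): Nina: 2 -> 1, Mallory: 0 -> 1. State: Nina=1, Victor=1, Mallory=1

Nina's final count: 1

Answer: 1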